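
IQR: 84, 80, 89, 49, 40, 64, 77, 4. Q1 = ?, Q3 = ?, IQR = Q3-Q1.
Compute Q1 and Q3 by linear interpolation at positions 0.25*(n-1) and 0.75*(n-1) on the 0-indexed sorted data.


Sorted: 4, 40, 49, 64, 77, 80, 84, 89
Q1 (25th %ile) = 46.7500
Q3 (75th %ile) = 81.0000
IQR = 81.0000 - 46.7500 = 34.2500

IQR = 34.2500


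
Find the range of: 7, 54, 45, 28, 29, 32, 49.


Max = 54, Min = 7
Range = 54 - 7 = 47

Range = 47


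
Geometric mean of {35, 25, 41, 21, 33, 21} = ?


Product = 35 × 25 × 41 × 21 × 33 × 21 = 522088875
GM = 522088875^(1/6) = 28.3764

GM = 28.3764


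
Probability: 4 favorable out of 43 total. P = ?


P = 4/43 = 0.0930

P = 0.0930


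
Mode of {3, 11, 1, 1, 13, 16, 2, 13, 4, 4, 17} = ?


Frequencies: 1:2, 2:1, 3:1, 4:2, 11:1, 13:2, 16:1, 17:1
Max frequency = 2
Mode = 1, 4, 13

Mode = 1, 4, 13


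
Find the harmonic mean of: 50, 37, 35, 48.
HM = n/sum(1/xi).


Sum of reciprocals = 1/50 + 1/37 + 1/35 + 1/48 = 0.096432
HM = 4/0.096432 = 41.4801

HM = 41.4801


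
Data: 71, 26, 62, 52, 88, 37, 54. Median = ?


Sorted: 26, 37, 52, 54, 62, 71, 88
n = 7 (odd)
Middle value = 54

Median = 54


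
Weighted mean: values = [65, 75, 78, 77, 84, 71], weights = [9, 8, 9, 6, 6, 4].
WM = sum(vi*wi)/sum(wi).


Numerator = 65*9 + 75*8 + 78*9 + 77*6 + 84*6 + 71*4 = 3137
Denominator = 9 + 8 + 9 + 6 + 6 + 4 = 42
WM = 3137/42 = 74.6905

WM = 74.6905


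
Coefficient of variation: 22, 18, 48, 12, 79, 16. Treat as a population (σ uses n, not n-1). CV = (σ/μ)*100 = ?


Mean = 32.5000
SD = 23.8590
CV = (23.8590/32.5000)*100 = 73.4122%

CV = 73.4122%


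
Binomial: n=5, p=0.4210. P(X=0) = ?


C(5,0) = 1
p^0 = 1.000000
(1-p)^5 = 0.065072
P = 1 * 1.000000 * 0.065072 = 0.0651

P(X=0) = 0.0651


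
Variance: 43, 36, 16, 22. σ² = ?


Mean = 29.2500
Squared deviations: 189.0625, 45.5625, 175.5625, 52.5625
Sum = 462.7500
Variance = 462.7500/4 = 115.6875

Variance = 115.6875


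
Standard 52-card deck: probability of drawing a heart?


13 hearts in 52 cards
P = 13/52 = 0.2500

P = 0.2500


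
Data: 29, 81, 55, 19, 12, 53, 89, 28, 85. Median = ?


Sorted: 12, 19, 28, 29, 53, 55, 81, 85, 89
n = 9 (odd)
Middle value = 53

Median = 53


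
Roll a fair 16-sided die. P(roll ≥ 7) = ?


Favorable outcomes (roll ≥ 7): 10
Total outcomes = 16
P = 10/16 = 0.6250

P = 0.6250


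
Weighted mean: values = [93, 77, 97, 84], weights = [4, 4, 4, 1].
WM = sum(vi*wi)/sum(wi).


Numerator = 93*4 + 77*4 + 97*4 + 84*1 = 1152
Denominator = 4 + 4 + 4 + 1 = 13
WM = 1152/13 = 88.6154

WM = 88.6154


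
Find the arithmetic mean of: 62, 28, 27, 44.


Sum = 62 + 28 + 27 + 44 = 161
n = 4
Mean = 161/4 = 40.2500

Mean = 40.2500


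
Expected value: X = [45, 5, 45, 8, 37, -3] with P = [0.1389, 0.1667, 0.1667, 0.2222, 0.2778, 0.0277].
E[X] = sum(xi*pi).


E[X] = 45*0.1389 + 5*0.1667 + 45*0.1667 + 8*0.2222 + 37*0.2778 - 3*0.0277
= 6.2505 + 0.8335 + 7.5015 + 1.7776 + 10.2786 - 0.0831
= 26.5586

E[X] = 26.5586


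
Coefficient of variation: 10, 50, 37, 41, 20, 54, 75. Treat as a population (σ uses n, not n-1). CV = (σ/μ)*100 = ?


Mean = 41.0000
SD = 20.0855
CV = (20.0855/41.0000)*100 = 48.9891%

CV = 48.9891%


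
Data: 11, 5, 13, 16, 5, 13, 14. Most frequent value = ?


Frequencies: 5:2, 11:1, 13:2, 14:1, 16:1
Max frequency = 2
Mode = 5, 13

Mode = 5, 13


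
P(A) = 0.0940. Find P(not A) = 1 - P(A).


P(not A) = 1 - 0.0940 = 0.9060

P(not A) = 0.9060


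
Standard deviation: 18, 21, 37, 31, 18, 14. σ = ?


Mean = 23.1667
Variance = 65.8056
SD = sqrt(65.8056) = 8.1121

SD = 8.1121


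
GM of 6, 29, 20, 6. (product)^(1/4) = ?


Product = 6 × 29 × 20 × 6 = 20880
GM = 20880^(1/4) = 12.0208

GM = 12.0208


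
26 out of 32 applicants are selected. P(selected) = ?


P = 26/32 = 0.8125

P = 0.8125


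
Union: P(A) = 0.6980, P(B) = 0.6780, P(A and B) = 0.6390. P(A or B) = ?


P(A∪B) = 0.6980 + 0.6780 - 0.6390
= 1.3760 - 0.6390
= 0.7370

P(A∪B) = 0.7370


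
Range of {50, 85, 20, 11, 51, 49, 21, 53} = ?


Max = 85, Min = 11
Range = 85 - 11 = 74

Range = 74


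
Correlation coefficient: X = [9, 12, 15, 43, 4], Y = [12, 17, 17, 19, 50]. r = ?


Mean X = 16.6000, Mean Y = 23.0000
SD X = 13.690873, SD Y = 13.696715
Cov = -65.000000
r = -65.000000/(13.690873*13.696715) = -0.3466

r = -0.3466


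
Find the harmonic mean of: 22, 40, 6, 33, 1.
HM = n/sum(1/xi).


Sum of reciprocals = 1/22 + 1/40 + 1/6 + 1/33 + 1/1 = 1.267424
HM = 5/1.267424 = 3.9450

HM = 3.9450


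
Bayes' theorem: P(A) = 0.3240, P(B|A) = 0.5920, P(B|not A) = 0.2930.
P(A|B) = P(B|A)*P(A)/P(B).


P(B) = P(B|A)*P(A) + P(B|A')*P(A')
= 0.5920*0.3240 + 0.2930*0.6760
= 0.191808 + 0.198068 = 0.389876
P(A|B) = 0.191808/0.389876 = 0.4920

P(A|B) = 0.4920


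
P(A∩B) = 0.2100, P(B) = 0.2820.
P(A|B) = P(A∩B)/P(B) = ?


P(A|B) = 0.2100/0.2820 = 0.7447

P(A|B) = 0.7447


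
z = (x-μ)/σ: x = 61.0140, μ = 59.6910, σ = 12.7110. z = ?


z = (61.0140 - 59.6910)/12.7110
= 1.3230/12.7110
= 0.1041

z = 0.1041


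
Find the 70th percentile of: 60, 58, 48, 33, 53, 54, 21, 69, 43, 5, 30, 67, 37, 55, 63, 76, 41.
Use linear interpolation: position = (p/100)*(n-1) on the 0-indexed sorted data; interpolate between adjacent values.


Sorted: 5, 21, 30, 33, 37, 41, 43, 48, 53, 54, 55, 58, 60, 63, 67, 69, 76
n = 17
Index = 70/100 * 16 = 11.2000
Lower = data[11] = 58, Upper = data[12] = 60
P70 = 58 + 0.2000*(2) = 58.4000

P70 = 58.4000


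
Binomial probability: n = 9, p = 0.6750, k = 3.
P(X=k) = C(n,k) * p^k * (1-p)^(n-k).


C(9,3) = 84
p^3 = 0.307547
(1-p)^6 = 0.001178
P = 84 * 0.307547 * 0.001178 = 0.0304

P(X=3) = 0.0304


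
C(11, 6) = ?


C(11,6) = 11!/(6! × 5!)
= 39916800/(720 × 120)
= 462

C(11,6) = 462


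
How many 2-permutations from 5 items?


P(5,2) = 5!/3!
= 120/6
= 20

P(5,2) = 20


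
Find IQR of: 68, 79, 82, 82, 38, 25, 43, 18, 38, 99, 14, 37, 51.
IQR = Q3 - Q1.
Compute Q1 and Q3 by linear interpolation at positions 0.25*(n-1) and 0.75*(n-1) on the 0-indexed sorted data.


Sorted: 14, 18, 25, 37, 38, 38, 43, 51, 68, 79, 82, 82, 99
Q1 (25th %ile) = 37.0000
Q3 (75th %ile) = 79.0000
IQR = 79.0000 - 37.0000 = 42.0000

IQR = 42.0000


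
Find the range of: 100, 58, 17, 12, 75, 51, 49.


Max = 100, Min = 12
Range = 100 - 12 = 88

Range = 88


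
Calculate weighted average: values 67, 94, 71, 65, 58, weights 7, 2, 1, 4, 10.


Numerator = 67*7 + 94*2 + 71*1 + 65*4 + 58*10 = 1568
Denominator = 7 + 2 + 1 + 4 + 10 = 24
WM = 1568/24 = 65.3333

WM = 65.3333


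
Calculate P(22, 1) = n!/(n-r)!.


P(22,1) = 22!/21!
= 1124000727777607680000/51090942171709440000
= 22

P(22,1) = 22


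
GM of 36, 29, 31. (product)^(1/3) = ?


Product = 36 × 29 × 31 = 32364
GM = 32364^(1/3) = 31.8679

GM = 31.8679


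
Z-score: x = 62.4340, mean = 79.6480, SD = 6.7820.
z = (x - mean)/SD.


z = (62.4340 - 79.6480)/6.7820
= -17.2140/6.7820
= -2.5382

z = -2.5382


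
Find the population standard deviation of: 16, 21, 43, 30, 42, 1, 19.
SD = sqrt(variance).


Mean = 24.5714
Variance = 192.2449
SD = sqrt(192.2449) = 13.8652

SD = 13.8652


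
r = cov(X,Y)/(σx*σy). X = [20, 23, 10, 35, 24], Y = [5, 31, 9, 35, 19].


Mean X = 22.4000, Mean Y = 19.8000
SD X = 8.014986, SD Y = 11.771151
Cov = 73.280000
r = 73.280000/(8.014986*11.771151) = 0.7767

r = 0.7767


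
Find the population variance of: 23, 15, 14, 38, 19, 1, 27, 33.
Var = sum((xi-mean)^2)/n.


Mean = 21.2500
Squared deviations: 3.0625, 39.0625, 52.5625, 280.5625, 5.0625, 410.0625, 33.0625, 138.0625
Sum = 961.5000
Variance = 961.5000/8 = 120.1875

Variance = 120.1875


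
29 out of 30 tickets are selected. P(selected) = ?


P = 29/30 = 0.9667

P = 0.9667


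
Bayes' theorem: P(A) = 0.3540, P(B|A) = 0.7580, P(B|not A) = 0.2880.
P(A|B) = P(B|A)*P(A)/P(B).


P(B) = P(B|A)*P(A) + P(B|A')*P(A')
= 0.7580*0.3540 + 0.2880*0.6460
= 0.268332 + 0.186048 = 0.454380
P(A|B) = 0.268332/0.454380 = 0.5905

P(A|B) = 0.5905


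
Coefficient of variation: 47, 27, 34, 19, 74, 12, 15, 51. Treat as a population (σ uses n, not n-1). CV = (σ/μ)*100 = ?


Mean = 34.8750
SD = 19.9088
CV = (19.9088/34.8750)*100 = 57.0861%

CV = 57.0861%


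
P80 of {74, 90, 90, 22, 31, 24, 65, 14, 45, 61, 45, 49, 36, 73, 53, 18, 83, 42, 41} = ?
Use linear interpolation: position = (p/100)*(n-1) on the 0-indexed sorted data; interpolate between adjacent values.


Sorted: 14, 18, 22, 24, 31, 36, 41, 42, 45, 45, 49, 53, 61, 65, 73, 74, 83, 90, 90
n = 19
Index = 80/100 * 18 = 14.4000
Lower = data[14] = 73, Upper = data[15] = 74
P80 = 73 + 0.4000*(1) = 73.4000

P80 = 73.4000


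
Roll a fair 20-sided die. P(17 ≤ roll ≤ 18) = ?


Favorable outcomes (17 ≤ roll ≤ 18): 2
Total outcomes = 20
P = 2/20 = 0.1000

P = 0.1000


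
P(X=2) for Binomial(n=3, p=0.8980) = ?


C(3,2) = 3
p^2 = 0.806404
(1-p)^1 = 0.102000
P = 3 * 0.806404 * 0.102000 = 0.2468

P(X=2) = 0.2468


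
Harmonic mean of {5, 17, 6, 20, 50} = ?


Sum of reciprocals = 1/5 + 1/17 + 1/6 + 1/20 + 1/50 = 0.495490
HM = 5/0.495490 = 10.0910

HM = 10.0910


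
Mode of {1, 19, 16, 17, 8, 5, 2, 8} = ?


Frequencies: 1:1, 2:1, 5:1, 8:2, 16:1, 17:1, 19:1
Max frequency = 2
Mode = 8

Mode = 8


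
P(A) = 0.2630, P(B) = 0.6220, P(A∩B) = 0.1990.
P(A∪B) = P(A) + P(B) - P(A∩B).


P(A∪B) = 0.2630 + 0.6220 - 0.1990
= 0.8850 - 0.1990
= 0.6860

P(A∪B) = 0.6860


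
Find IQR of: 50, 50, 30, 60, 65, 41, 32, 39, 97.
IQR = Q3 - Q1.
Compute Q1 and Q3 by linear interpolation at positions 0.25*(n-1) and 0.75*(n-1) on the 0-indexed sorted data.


Sorted: 30, 32, 39, 41, 50, 50, 60, 65, 97
Q1 (25th %ile) = 39.0000
Q3 (75th %ile) = 60.0000
IQR = 60.0000 - 39.0000 = 21.0000

IQR = 21.0000


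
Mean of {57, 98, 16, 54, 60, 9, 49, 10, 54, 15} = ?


Sum = 57 + 98 + 16 + 54 + 60 + 9 + 49 + 10 + 54 + 15 = 422
n = 10
Mean = 422/10 = 42.2000

Mean = 42.2000


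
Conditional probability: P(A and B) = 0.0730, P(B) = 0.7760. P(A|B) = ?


P(A|B) = 0.0730/0.7760 = 0.0941

P(A|B) = 0.0941


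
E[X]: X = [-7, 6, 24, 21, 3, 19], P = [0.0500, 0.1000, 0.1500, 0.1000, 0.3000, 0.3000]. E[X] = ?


E[X] = -7*0.0500 + 6*0.1000 + 24*0.1500 + 21*0.1000 + 3*0.3000 + 19*0.3000
= -0.3500 + 0.6000 + 3.6000 + 2.1000 + 0.9000 + 5.7000
= 12.5500

E[X] = 12.5500


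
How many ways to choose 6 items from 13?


C(13,6) = 13!/(6! × 7!)
= 6227020800/(720 × 5040)
= 1716

C(13,6) = 1716


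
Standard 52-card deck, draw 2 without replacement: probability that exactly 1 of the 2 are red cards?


Hypergeometric: P(X=1) = C(26,1)·C(26,1) / C(52,2)
= 26 × 26 / 1326
= 676/1326 = 0.5098

P = 0.5098


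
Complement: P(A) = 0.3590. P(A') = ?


P(not A) = 1 - 0.3590 = 0.6410

P(not A) = 0.6410


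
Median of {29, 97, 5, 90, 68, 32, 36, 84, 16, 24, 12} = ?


Sorted: 5, 12, 16, 24, 29, 32, 36, 68, 84, 90, 97
n = 11 (odd)
Middle value = 32

Median = 32


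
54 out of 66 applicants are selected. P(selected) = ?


P = 54/66 = 0.8182

P = 0.8182


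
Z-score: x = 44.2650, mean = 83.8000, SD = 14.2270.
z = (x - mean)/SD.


z = (44.2650 - 83.8000)/14.2270
= -39.5350/14.2270
= -2.7789

z = -2.7789


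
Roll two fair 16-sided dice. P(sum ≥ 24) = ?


Total outcomes = 16×16 = 256
Favorable (sum ≥ 24): 45
P = 45/256 = 0.1758

P = 0.1758


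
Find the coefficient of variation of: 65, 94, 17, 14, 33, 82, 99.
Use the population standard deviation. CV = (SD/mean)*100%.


Mean = 57.7143
SD = 33.4737
CV = (33.4737/57.7143)*100 = 57.9990%

CV = 57.9990%


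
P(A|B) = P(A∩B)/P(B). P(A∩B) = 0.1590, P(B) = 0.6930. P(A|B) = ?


P(A|B) = 0.1590/0.6930 = 0.2294

P(A|B) = 0.2294


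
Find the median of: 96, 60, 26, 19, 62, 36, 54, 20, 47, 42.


Sorted: 19, 20, 26, 36, 42, 47, 54, 60, 62, 96
n = 10 (even)
Middle values: 42 and 47
Median = (42+47)/2 = 44.5000

Median = 44.5000


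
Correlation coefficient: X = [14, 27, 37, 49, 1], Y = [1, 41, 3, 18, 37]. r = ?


Mean X = 25.6000, Mean Y = 20.0000
SD X = 16.847552, SD Y = 16.637307
Cov = -81.800000
r = -81.800000/(16.847552*16.637307) = -0.2918

r = -0.2918


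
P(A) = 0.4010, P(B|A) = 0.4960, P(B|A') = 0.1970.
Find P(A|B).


P(B) = P(B|A)*P(A) + P(B|A')*P(A')
= 0.4960*0.4010 + 0.1970*0.5990
= 0.198896 + 0.118003 = 0.316899
P(A|B) = 0.198896/0.316899 = 0.6276

P(A|B) = 0.6276


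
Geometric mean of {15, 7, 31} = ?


Product = 15 × 7 × 31 = 3255
GM = 3255^(1/3) = 14.8201

GM = 14.8201


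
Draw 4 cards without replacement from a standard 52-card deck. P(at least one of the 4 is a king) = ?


P(at least one) = 1 - P(none)
P(none) = (48/52) × (47/51) × (46/50) × (45/49) = 0.718737
P(at least one) = 1 - 0.718737 = 0.2813

P = 0.2813


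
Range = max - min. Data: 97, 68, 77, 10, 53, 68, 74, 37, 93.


Max = 97, Min = 10
Range = 97 - 10 = 87

Range = 87


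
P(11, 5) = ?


P(11,5) = 11!/6!
= 39916800/720
= 55440

P(11,5) = 55440


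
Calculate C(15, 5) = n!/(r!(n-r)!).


C(15,5) = 15!/(5! × 10!)
= 1307674368000/(120 × 3628800)
= 3003

C(15,5) = 3003


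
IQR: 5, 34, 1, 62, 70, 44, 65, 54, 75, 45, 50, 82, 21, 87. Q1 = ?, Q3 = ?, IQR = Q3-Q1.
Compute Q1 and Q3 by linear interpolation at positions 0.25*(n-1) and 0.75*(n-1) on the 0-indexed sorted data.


Sorted: 1, 5, 21, 34, 44, 45, 50, 54, 62, 65, 70, 75, 82, 87
Q1 (25th %ile) = 36.5000
Q3 (75th %ile) = 68.7500
IQR = 68.7500 - 36.5000 = 32.2500

IQR = 32.2500


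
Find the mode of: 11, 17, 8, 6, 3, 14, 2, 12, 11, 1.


Frequencies: 1:1, 2:1, 3:1, 6:1, 8:1, 11:2, 12:1, 14:1, 17:1
Max frequency = 2
Mode = 11

Mode = 11


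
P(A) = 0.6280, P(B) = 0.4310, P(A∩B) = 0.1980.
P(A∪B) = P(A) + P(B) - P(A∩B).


P(A∪B) = 0.6280 + 0.4310 - 0.1980
= 1.0590 - 0.1980
= 0.8610

P(A∪B) = 0.8610


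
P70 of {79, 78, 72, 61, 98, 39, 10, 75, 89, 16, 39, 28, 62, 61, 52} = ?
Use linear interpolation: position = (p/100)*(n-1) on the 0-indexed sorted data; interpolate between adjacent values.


Sorted: 10, 16, 28, 39, 39, 52, 61, 61, 62, 72, 75, 78, 79, 89, 98
n = 15
Index = 70/100 * 14 = 9.8000
Lower = data[9] = 72, Upper = data[10] = 75
P70 = 72 + 0.8000*(3) = 74.4000

P70 = 74.4000


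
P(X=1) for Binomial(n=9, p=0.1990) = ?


C(9,1) = 9
p^1 = 0.199000
(1-p)^8 = 0.169457
P = 9 * 0.199000 * 0.169457 = 0.3035

P(X=1) = 0.3035


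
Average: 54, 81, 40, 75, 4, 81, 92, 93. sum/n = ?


Sum = 54 + 81 + 40 + 75 + 4 + 81 + 92 + 93 = 520
n = 8
Mean = 520/8 = 65.0000

Mean = 65.0000


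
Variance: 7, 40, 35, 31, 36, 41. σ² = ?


Mean = 31.6667
Squared deviations: 608.4444, 69.4444, 11.1111, 0.4444, 18.7778, 87.1111
Sum = 795.3333
Variance = 795.3333/6 = 132.5556

Variance = 132.5556


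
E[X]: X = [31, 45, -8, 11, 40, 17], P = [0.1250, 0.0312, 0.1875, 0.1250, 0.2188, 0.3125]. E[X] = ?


E[X] = 31*0.1250 + 45*0.0312 - 8*0.1875 + 11*0.1250 + 40*0.2188 + 17*0.3125
= 3.8750 + 1.4040 - 1.5000 + 1.3750 + 8.7520 + 5.3125
= 19.2185

E[X] = 19.2185


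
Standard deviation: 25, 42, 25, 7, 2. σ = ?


Mean = 20.2000
Variance = 205.3600
SD = sqrt(205.3600) = 14.3304

SD = 14.3304


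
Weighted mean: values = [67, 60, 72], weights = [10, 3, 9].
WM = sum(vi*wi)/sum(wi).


Numerator = 67*10 + 60*3 + 72*9 = 1498
Denominator = 10 + 3 + 9 = 22
WM = 1498/22 = 68.0909

WM = 68.0909


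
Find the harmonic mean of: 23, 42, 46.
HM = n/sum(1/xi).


Sum of reciprocals = 1/23 + 1/42 + 1/46 = 0.089027
HM = 3/0.089027 = 33.6977

HM = 33.6977


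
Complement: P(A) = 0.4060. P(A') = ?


P(not A) = 1 - 0.4060 = 0.5940

P(not A) = 0.5940


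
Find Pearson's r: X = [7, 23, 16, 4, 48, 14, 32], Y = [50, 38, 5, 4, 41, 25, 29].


Mean X = 20.5714, Mean Y = 27.4286
SD X = 14.201178, SD Y = 16.325765
Cov = 88.040816
r = 88.040816/(14.201178*16.325765) = 0.3797

r = 0.3797


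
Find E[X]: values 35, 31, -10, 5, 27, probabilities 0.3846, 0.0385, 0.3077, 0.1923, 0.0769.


E[X] = 35*0.3846 + 31*0.0385 - 10*0.3077 + 5*0.1923 + 27*0.0769
= 13.4610 + 1.1935 - 3.0770 + 0.9615 + 2.0763
= 14.6153

E[X] = 14.6153


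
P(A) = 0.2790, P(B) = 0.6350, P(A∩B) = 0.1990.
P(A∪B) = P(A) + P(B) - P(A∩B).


P(A∪B) = 0.2790 + 0.6350 - 0.1990
= 0.9140 - 0.1990
= 0.7150

P(A∪B) = 0.7150


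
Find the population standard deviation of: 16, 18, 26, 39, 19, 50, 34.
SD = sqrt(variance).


Mean = 28.8571
Variance = 137.8367
SD = sqrt(137.8367) = 11.7404

SD = 11.7404


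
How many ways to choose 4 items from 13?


C(13,4) = 13!/(4! × 9!)
= 6227020800/(24 × 362880)
= 715

C(13,4) = 715


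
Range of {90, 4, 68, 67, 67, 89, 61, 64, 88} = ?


Max = 90, Min = 4
Range = 90 - 4 = 86

Range = 86


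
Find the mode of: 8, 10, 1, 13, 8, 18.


Frequencies: 1:1, 8:2, 10:1, 13:1, 18:1
Max frequency = 2
Mode = 8

Mode = 8


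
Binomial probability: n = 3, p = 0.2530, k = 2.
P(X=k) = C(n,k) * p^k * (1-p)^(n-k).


C(3,2) = 3
p^2 = 0.064009
(1-p)^1 = 0.747000
P = 3 * 0.064009 * 0.747000 = 0.1434

P(X=2) = 0.1434


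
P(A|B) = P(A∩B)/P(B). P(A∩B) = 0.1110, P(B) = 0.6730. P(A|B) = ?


P(A|B) = 0.1110/0.6730 = 0.1649

P(A|B) = 0.1649


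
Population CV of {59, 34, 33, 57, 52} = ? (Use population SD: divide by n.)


Mean = 47.0000
SD = 11.2606
CV = (11.2606/47.0000)*100 = 23.9586%

CV = 23.9586%


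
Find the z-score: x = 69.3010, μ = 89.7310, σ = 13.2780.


z = (69.3010 - 89.7310)/13.2780
= -20.4300/13.2780
= -1.5386

z = -1.5386


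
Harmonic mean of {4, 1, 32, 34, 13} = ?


Sum of reciprocals = 1/4 + 1/1 + 1/32 + 1/34 + 1/13 = 1.387585
HM = 5/1.387585 = 3.6034

HM = 3.6034


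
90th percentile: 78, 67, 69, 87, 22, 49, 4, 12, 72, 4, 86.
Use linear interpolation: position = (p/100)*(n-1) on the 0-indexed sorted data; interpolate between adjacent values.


Sorted: 4, 4, 12, 22, 49, 67, 69, 72, 78, 86, 87
n = 11
Index = 90/100 * 10 = 9.0000
Lower = data[9] = 86, Upper = data[10] = 87
P90 = 86 + 0*(1) = 86.0000

P90 = 86.0000


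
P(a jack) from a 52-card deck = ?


4 jacks in 52 cards
P = 4/52 = 0.0769

P = 0.0769


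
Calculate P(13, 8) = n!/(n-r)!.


P(13,8) = 13!/5!
= 6227020800/120
= 51891840

P(13,8) = 51891840


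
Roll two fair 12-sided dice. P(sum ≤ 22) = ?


Total outcomes = 12×12 = 144
Favorable (sum ≤ 22): 141
P = 141/144 = 0.9792

P = 0.9792


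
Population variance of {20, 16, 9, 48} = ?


Mean = 23.2500
Squared deviations: 10.5625, 52.5625, 203.0625, 612.5625
Sum = 878.7500
Variance = 878.7500/4 = 219.6875

Variance = 219.6875


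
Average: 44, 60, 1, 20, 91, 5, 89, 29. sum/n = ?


Sum = 44 + 60 + 1 + 20 + 91 + 5 + 89 + 29 = 339
n = 8
Mean = 339/8 = 42.3750

Mean = 42.3750


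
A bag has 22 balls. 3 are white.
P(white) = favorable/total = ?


P = 3/22 = 0.1364

P = 0.1364


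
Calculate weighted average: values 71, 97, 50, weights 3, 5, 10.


Numerator = 71*3 + 97*5 + 50*10 = 1198
Denominator = 3 + 5 + 10 = 18
WM = 1198/18 = 66.5556

WM = 66.5556


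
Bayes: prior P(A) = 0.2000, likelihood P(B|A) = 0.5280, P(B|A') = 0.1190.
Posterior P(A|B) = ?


P(B) = P(B|A)*P(A) + P(B|A')*P(A')
= 0.5280*0.2000 + 0.1190*0.8000
= 0.105600 + 0.095200 = 0.200800
P(A|B) = 0.105600/0.200800 = 0.5259

P(A|B) = 0.5259


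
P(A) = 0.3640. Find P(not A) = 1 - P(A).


P(not A) = 1 - 0.3640 = 0.6360

P(not A) = 0.6360


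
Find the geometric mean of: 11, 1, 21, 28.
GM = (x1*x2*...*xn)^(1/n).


Product = 11 × 1 × 21 × 28 = 6468
GM = 6468^(1/4) = 8.9679

GM = 8.9679


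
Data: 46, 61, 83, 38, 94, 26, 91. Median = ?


Sorted: 26, 38, 46, 61, 83, 91, 94
n = 7 (odd)
Middle value = 61

Median = 61


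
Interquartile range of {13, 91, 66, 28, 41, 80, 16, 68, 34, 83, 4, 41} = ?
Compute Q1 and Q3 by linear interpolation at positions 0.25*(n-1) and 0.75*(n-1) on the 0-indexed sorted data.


Sorted: 4, 13, 16, 28, 34, 41, 41, 66, 68, 80, 83, 91
Q1 (25th %ile) = 25.0000
Q3 (75th %ile) = 71.0000
IQR = 71.0000 - 25.0000 = 46.0000

IQR = 46.0000


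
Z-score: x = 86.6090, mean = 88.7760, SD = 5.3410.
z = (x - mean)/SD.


z = (86.6090 - 88.7760)/5.3410
= -2.1670/5.3410
= -0.4057

z = -0.4057


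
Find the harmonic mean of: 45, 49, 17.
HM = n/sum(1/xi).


Sum of reciprocals = 1/45 + 1/49 + 1/17 = 0.101454
HM = 3/0.101454 = 29.5701

HM = 29.5701


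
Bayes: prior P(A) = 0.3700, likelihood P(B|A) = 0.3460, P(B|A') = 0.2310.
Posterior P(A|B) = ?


P(B) = P(B|A)*P(A) + P(B|A')*P(A')
= 0.3460*0.3700 + 0.2310*0.6300
= 0.128020 + 0.145530 = 0.273550
P(A|B) = 0.128020/0.273550 = 0.4680

P(A|B) = 0.4680


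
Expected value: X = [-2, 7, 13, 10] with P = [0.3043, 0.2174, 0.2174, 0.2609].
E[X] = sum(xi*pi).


E[X] = -2*0.3043 + 7*0.2174 + 13*0.2174 + 10*0.2609
= -0.6086 + 1.5218 + 2.8262 + 2.6090
= 6.3484

E[X] = 6.3484


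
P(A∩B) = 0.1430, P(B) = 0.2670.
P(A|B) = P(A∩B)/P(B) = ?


P(A|B) = 0.1430/0.2670 = 0.5356

P(A|B) = 0.5356


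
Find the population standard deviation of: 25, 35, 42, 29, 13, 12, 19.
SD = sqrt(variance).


Mean = 25.0000
Variance = 107.7143
SD = sqrt(107.7143) = 10.3785

SD = 10.3785


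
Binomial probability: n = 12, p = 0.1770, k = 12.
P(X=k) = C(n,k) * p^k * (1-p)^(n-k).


C(12,12) = 1
p^12 = 9.455385e-10
(1-p)^0 = 1.000000
P = 1 * 9.455385e-10 * 1.000000 = 9.4554e-10

P(X=12) = 9.4554e-10


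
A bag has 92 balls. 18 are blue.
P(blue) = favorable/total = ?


P = 18/92 = 0.1957

P = 0.1957


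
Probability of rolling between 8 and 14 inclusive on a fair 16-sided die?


Favorable outcomes (8 ≤ roll ≤ 14): 7
Total outcomes = 16
P = 7/16 = 0.4375

P = 0.4375


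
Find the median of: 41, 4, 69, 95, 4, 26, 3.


Sorted: 3, 4, 4, 26, 41, 69, 95
n = 7 (odd)
Middle value = 26

Median = 26


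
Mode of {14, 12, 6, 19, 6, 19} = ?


Frequencies: 6:2, 12:1, 14:1, 19:2
Max frequency = 2
Mode = 6, 19

Mode = 6, 19


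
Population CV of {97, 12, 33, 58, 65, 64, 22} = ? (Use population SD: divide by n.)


Mean = 50.1429
SD = 27.2838
CV = (27.2838/50.1429)*100 = 54.4122%

CV = 54.4122%


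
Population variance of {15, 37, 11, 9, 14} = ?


Mean = 17.2000
Squared deviations: 4.8400, 392.0400, 38.4400, 67.2400, 10.2400
Sum = 512.8000
Variance = 512.8000/5 = 102.5600

Variance = 102.5600


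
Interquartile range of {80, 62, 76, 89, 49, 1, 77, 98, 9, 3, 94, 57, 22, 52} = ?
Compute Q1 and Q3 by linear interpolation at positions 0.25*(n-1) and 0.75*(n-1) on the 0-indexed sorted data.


Sorted: 1, 3, 9, 22, 49, 52, 57, 62, 76, 77, 80, 89, 94, 98
Q1 (25th %ile) = 28.7500
Q3 (75th %ile) = 79.2500
IQR = 79.2500 - 28.7500 = 50.5000

IQR = 50.5000


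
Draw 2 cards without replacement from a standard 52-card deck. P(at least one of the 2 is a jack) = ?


P(at least one) = 1 - P(none)
P(none) = (48/52) × (47/51) = 0.850679
P(at least one) = 1 - 0.850679 = 0.1493

P = 0.1493


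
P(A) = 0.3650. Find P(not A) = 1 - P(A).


P(not A) = 1 - 0.3650 = 0.6350

P(not A) = 0.6350


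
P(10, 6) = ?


P(10,6) = 10!/4!
= 3628800/24
= 151200

P(10,6) = 151200


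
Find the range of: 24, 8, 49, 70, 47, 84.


Max = 84, Min = 8
Range = 84 - 8 = 76

Range = 76


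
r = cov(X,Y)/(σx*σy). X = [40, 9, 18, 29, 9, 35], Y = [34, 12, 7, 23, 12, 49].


Mean X = 23.3333, Mean Y = 22.8333
SD X = 12.147245, SD Y = 14.690322
Cov = 147.888889
r = 147.888889/(12.147245*14.690322) = 0.8288

r = 0.8288


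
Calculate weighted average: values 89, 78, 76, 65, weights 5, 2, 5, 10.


Numerator = 89*5 + 78*2 + 76*5 + 65*10 = 1631
Denominator = 5 + 2 + 5 + 10 = 22
WM = 1631/22 = 74.1364

WM = 74.1364


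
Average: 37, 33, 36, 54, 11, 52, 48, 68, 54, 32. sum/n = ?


Sum = 37 + 33 + 36 + 54 + 11 + 52 + 48 + 68 + 54 + 32 = 425
n = 10
Mean = 425/10 = 42.5000

Mean = 42.5000


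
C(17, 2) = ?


C(17,2) = 17!/(2! × 15!)
= 355687428096000/(2 × 1307674368000)
= 136

C(17,2) = 136


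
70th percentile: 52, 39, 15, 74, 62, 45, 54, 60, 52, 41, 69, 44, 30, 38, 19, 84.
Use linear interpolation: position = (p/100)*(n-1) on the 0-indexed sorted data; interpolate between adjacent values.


Sorted: 15, 19, 30, 38, 39, 41, 44, 45, 52, 52, 54, 60, 62, 69, 74, 84
n = 16
Index = 70/100 * 15 = 10.5000
Lower = data[10] = 54, Upper = data[11] = 60
P70 = 54 + 0.5000*(6) = 57.0000

P70 = 57.0000


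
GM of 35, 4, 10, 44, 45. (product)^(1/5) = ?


Product = 35 × 4 × 10 × 44 × 45 = 2772000
GM = 2772000^(1/5) = 19.4338

GM = 19.4338


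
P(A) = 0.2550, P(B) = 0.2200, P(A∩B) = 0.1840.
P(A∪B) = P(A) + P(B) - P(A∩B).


P(A∪B) = 0.2550 + 0.2200 - 0.1840
= 0.4750 - 0.1840
= 0.2910

P(A∪B) = 0.2910


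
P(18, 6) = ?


P(18,6) = 18!/12!
= 6402373705728000/479001600
= 13366080

P(18,6) = 13366080


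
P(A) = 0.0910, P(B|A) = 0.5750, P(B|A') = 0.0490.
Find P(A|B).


P(B) = P(B|A)*P(A) + P(B|A')*P(A')
= 0.5750*0.0910 + 0.0490*0.9090
= 0.052325 + 0.044541 = 0.096866
P(A|B) = 0.052325/0.096866 = 0.5402

P(A|B) = 0.5402


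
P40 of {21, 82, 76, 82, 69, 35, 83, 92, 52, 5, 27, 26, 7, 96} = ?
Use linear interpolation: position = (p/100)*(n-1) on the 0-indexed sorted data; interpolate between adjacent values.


Sorted: 5, 7, 21, 26, 27, 35, 52, 69, 76, 82, 82, 83, 92, 96
n = 14
Index = 40/100 * 13 = 5.2000
Lower = data[5] = 35, Upper = data[6] = 52
P40 = 35 + 0.2000*(17) = 38.4000

P40 = 38.4000


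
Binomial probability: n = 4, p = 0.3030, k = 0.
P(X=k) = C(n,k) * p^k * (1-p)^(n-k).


C(4,0) = 1
p^0 = 1.000000
(1-p)^4 = 0.236010
P = 1 * 1.000000 * 0.236010 = 0.2360

P(X=0) = 0.2360


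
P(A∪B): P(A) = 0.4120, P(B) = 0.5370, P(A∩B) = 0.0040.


P(A∪B) = 0.4120 + 0.5370 - 0.0040
= 0.9490 - 0.0040
= 0.9450

P(A∪B) = 0.9450


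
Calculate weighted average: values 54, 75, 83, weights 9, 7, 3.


Numerator = 54*9 + 75*7 + 83*3 = 1260
Denominator = 9 + 7 + 3 = 19
WM = 1260/19 = 66.3158

WM = 66.3158


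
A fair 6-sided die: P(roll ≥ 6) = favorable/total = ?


Favorable outcomes (roll ≥ 6): 1
Total outcomes = 6
P = 1/6 = 0.1667

P = 0.1667


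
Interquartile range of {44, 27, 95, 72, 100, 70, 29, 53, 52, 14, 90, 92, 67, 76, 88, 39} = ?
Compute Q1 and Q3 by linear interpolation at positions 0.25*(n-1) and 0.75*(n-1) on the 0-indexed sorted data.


Sorted: 14, 27, 29, 39, 44, 52, 53, 67, 70, 72, 76, 88, 90, 92, 95, 100
Q1 (25th %ile) = 42.7500
Q3 (75th %ile) = 88.5000
IQR = 88.5000 - 42.7500 = 45.7500

IQR = 45.7500


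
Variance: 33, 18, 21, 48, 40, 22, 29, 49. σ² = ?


Mean = 32.5000
Squared deviations: 0.2500, 210.2500, 132.2500, 240.2500, 56.2500, 110.2500, 12.2500, 272.2500
Sum = 1034.0000
Variance = 1034.0000/8 = 129.2500

Variance = 129.2500


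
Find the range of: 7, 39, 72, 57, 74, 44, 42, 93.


Max = 93, Min = 7
Range = 93 - 7 = 86

Range = 86


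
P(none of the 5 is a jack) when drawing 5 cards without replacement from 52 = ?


P(no jacks) = (48/52) × (47/51) × (46/50) × (45/49) × (44/48)
= 0.6588

P = 0.6588


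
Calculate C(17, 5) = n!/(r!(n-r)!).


C(17,5) = 17!/(5! × 12!)
= 355687428096000/(120 × 479001600)
= 6188

C(17,5) = 6188


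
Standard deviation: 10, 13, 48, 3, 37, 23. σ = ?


Mean = 22.3333
Variance = 247.8889
SD = sqrt(247.8889) = 15.7445

SD = 15.7445


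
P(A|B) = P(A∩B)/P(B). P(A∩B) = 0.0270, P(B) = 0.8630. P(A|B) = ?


P(A|B) = 0.0270/0.8630 = 0.0313

P(A|B) = 0.0313


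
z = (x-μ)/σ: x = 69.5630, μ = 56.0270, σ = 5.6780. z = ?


z = (69.5630 - 56.0270)/5.6780
= 13.5360/5.6780
= 2.3839

z = 2.3839


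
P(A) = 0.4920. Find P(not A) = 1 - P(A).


P(not A) = 1 - 0.4920 = 0.5080

P(not A) = 0.5080


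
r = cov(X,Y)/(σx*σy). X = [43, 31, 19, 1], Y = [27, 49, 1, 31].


Mean X = 23.5000, Mean Y = 27.0000
SD X = 15.516121, SD Y = 17.146428
Cov = 48.000000
r = 48.000000/(15.516121*17.146428) = 0.1804

r = 0.1804


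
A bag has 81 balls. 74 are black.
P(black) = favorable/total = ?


P = 74/81 = 0.9136

P = 0.9136


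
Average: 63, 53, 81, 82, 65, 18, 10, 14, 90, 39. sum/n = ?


Sum = 63 + 53 + 81 + 82 + 65 + 18 + 10 + 14 + 90 + 39 = 515
n = 10
Mean = 515/10 = 51.5000

Mean = 51.5000


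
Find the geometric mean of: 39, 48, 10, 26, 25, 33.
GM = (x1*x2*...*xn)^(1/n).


Product = 39 × 48 × 10 × 26 × 25 × 33 = 401544000
GM = 401544000^(1/6) = 27.1616

GM = 27.1616


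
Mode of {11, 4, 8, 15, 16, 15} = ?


Frequencies: 4:1, 8:1, 11:1, 15:2, 16:1
Max frequency = 2
Mode = 15

Mode = 15


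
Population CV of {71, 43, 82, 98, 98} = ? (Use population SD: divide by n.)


Mean = 78.4000
SD = 20.4411
CV = (20.4411/78.4000)*100 = 26.0729%

CV = 26.0729%


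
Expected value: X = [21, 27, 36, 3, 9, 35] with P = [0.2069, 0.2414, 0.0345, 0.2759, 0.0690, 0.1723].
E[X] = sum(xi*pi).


E[X] = 21*0.2069 + 27*0.2414 + 36*0.0345 + 3*0.2759 + 9*0.0690 + 35*0.1723
= 4.3449 + 6.5178 + 1.2420 + 0.8277 + 0.6210 + 6.0305
= 19.5839

E[X] = 19.5839


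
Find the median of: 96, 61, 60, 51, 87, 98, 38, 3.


Sorted: 3, 38, 51, 60, 61, 87, 96, 98
n = 8 (even)
Middle values: 60 and 61
Median = (60+61)/2 = 60.5000

Median = 60.5000


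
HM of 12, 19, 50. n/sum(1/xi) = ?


Sum of reciprocals = 1/12 + 1/19 + 1/50 = 0.155965
HM = 3/0.155965 = 19.2351

HM = 19.2351


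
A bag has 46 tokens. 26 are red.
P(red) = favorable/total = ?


P = 26/46 = 0.5652

P = 0.5652


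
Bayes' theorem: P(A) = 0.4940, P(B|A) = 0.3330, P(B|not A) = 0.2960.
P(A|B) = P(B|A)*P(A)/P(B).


P(B) = P(B|A)*P(A) + P(B|A')*P(A')
= 0.3330*0.4940 + 0.2960*0.5060
= 0.164502 + 0.149776 = 0.314278
P(A|B) = 0.164502/0.314278 = 0.5234

P(A|B) = 0.5234


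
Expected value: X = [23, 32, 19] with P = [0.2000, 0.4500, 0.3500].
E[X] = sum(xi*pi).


E[X] = 23*0.2000 + 32*0.4500 + 19*0.3500
= 4.6000 + 14.4000 + 6.6500
= 25.6500

E[X] = 25.6500


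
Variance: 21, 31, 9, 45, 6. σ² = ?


Mean = 22.4000
Squared deviations: 1.9600, 73.9600, 179.5600, 510.7600, 268.9600
Sum = 1035.2000
Variance = 1035.2000/5 = 207.0400

Variance = 207.0400


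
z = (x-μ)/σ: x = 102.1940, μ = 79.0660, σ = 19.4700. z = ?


z = (102.1940 - 79.0660)/19.4700
= 23.1280/19.4700
= 1.1879

z = 1.1879


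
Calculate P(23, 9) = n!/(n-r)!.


P(23,9) = 23!/14!
= 25852016738884976640000/87178291200
= 296541907200

P(23,9) = 296541907200


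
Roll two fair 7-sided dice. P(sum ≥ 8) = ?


Total outcomes = 7×7 = 49
Favorable (sum ≥ 8): 28
P = 28/49 = 0.5714

P = 0.5714


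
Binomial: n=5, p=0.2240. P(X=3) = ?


C(5,3) = 10
p^3 = 0.011239
(1-p)^2 = 0.602176
P = 10 * 0.011239 * 0.602176 = 0.0677

P(X=3) = 0.0677


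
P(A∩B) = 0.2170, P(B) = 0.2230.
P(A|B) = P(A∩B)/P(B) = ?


P(A|B) = 0.2170/0.2230 = 0.9731

P(A|B) = 0.9731


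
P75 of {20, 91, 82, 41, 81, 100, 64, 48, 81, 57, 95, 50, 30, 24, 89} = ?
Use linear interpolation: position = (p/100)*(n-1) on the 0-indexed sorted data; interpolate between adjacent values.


Sorted: 20, 24, 30, 41, 48, 50, 57, 64, 81, 81, 82, 89, 91, 95, 100
n = 15
Index = 75/100 * 14 = 10.5000
Lower = data[10] = 82, Upper = data[11] = 89
P75 = 82 + 0.5000*(7) = 85.5000

P75 = 85.5000


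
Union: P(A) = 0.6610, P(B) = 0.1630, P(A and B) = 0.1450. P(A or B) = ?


P(A∪B) = 0.6610 + 0.1630 - 0.1450
= 0.8240 - 0.1450
= 0.6790

P(A∪B) = 0.6790


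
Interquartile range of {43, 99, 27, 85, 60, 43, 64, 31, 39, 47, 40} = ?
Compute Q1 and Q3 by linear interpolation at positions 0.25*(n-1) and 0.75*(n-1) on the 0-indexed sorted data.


Sorted: 27, 31, 39, 40, 43, 43, 47, 60, 64, 85, 99
Q1 (25th %ile) = 39.5000
Q3 (75th %ile) = 62.0000
IQR = 62.0000 - 39.5000 = 22.5000

IQR = 22.5000


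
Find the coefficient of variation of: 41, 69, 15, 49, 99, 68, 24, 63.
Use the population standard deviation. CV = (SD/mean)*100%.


Mean = 53.5000
SD = 25.3476
CV = (25.3476/53.5000)*100 = 47.3787%

CV = 47.3787%


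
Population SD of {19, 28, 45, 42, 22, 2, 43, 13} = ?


Mean = 26.7500
Variance = 214.4375
SD = sqrt(214.4375) = 14.6437

SD = 14.6437


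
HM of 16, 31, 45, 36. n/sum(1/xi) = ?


Sum of reciprocals = 1/16 + 1/31 + 1/45 + 1/36 = 0.144758
HM = 4/0.144758 = 27.6323

HM = 27.6323


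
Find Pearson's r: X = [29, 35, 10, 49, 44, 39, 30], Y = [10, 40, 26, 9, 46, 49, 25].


Mean X = 33.7143, Mean Y = 29.2857
SD X = 11.756023, SD Y = 15.096966
Cov = 23.510204
r = 23.510204/(11.756023*15.096966) = 0.1325

r = 0.1325


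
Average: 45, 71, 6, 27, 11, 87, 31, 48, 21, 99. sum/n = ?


Sum = 45 + 71 + 6 + 27 + 11 + 87 + 31 + 48 + 21 + 99 = 446
n = 10
Mean = 446/10 = 44.6000

Mean = 44.6000


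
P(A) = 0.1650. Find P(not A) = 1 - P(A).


P(not A) = 1 - 0.1650 = 0.8350

P(not A) = 0.8350


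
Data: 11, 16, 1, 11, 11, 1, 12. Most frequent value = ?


Frequencies: 1:2, 11:3, 12:1, 16:1
Max frequency = 3
Mode = 11

Mode = 11


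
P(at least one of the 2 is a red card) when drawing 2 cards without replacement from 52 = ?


P(at least one) = 1 - P(none)
P(none) = (26/52) × (25/51) = 0.245098
P(at least one) = 1 - 0.245098 = 0.7549

P = 0.7549


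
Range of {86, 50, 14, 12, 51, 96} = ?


Max = 96, Min = 12
Range = 96 - 12 = 84

Range = 84


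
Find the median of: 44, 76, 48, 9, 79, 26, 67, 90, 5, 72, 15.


Sorted: 5, 9, 15, 26, 44, 48, 67, 72, 76, 79, 90
n = 11 (odd)
Middle value = 48

Median = 48


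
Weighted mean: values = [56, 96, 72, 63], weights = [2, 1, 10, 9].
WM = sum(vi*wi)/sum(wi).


Numerator = 56*2 + 96*1 + 72*10 + 63*9 = 1495
Denominator = 2 + 1 + 10 + 9 = 22
WM = 1495/22 = 67.9545

WM = 67.9545


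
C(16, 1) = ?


C(16,1) = 16!/(1! × 15!)
= 20922789888000/(1 × 1307674368000)
= 16

C(16,1) = 16


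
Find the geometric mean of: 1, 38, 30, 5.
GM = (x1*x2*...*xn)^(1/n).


Product = 1 × 38 × 30 × 5 = 5700
GM = 5700^(1/4) = 8.6890

GM = 8.6890


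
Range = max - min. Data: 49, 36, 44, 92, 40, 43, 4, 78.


Max = 92, Min = 4
Range = 92 - 4 = 88

Range = 88


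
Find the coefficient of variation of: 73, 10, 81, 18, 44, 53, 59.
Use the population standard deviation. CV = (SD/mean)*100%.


Mean = 48.2857
SD = 24.5515
CV = (24.5515/48.2857)*100 = 50.8463%

CV = 50.8463%


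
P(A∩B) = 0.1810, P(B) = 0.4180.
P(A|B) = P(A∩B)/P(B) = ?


P(A|B) = 0.1810/0.4180 = 0.4330

P(A|B) = 0.4330


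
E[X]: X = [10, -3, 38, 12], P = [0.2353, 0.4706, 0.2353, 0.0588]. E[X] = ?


E[X] = 10*0.2353 - 3*0.4706 + 38*0.2353 + 12*0.0588
= 2.3530 - 1.4118 + 8.9414 + 0.7056
= 10.5882

E[X] = 10.5882


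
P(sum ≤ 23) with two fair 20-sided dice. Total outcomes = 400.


Total outcomes = 20×20 = 400
Favorable (sum ≤ 23): 247
P = 247/400 = 0.6175

P = 0.6175


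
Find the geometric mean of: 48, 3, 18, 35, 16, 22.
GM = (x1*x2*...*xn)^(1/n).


Product = 48 × 3 × 18 × 35 × 16 × 22 = 31933440
GM = 31933440^(1/6) = 17.8118

GM = 17.8118


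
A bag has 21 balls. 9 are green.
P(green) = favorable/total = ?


P = 9/21 = 0.4286

P = 0.4286


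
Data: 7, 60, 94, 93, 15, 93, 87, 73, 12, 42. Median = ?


Sorted: 7, 12, 15, 42, 60, 73, 87, 93, 93, 94
n = 10 (even)
Middle values: 60 and 73
Median = (60+73)/2 = 66.5000

Median = 66.5000


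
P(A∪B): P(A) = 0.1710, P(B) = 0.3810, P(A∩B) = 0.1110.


P(A∪B) = 0.1710 + 0.3810 - 0.1110
= 0.5520 - 0.1110
= 0.4410

P(A∪B) = 0.4410


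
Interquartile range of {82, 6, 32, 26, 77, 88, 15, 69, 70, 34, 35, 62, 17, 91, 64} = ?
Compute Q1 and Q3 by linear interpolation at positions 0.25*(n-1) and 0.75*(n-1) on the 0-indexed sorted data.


Sorted: 6, 15, 17, 26, 32, 34, 35, 62, 64, 69, 70, 77, 82, 88, 91
Q1 (25th %ile) = 29.0000
Q3 (75th %ile) = 73.5000
IQR = 73.5000 - 29.0000 = 44.5000

IQR = 44.5000


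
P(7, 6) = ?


P(7,6) = 7!/1!
= 5040/1
= 5040

P(7,6) = 5040


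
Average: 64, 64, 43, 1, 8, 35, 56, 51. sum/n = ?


Sum = 64 + 64 + 43 + 1 + 8 + 35 + 56 + 51 = 322
n = 8
Mean = 322/8 = 40.2500

Mean = 40.2500


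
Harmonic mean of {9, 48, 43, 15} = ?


Sum of reciprocals = 1/9 + 1/48 + 1/43 + 1/15 = 0.221867
HM = 4/0.221867 = 18.0288

HM = 18.0288


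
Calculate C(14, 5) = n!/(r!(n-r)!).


C(14,5) = 14!/(5! × 9!)
= 87178291200/(120 × 362880)
= 2002

C(14,5) = 2002


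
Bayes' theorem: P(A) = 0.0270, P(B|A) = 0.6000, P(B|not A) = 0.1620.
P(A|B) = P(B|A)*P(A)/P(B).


P(B) = P(B|A)*P(A) + P(B|A')*P(A')
= 0.6000*0.0270 + 0.1620*0.9730
= 0.016200 + 0.157626 = 0.173826
P(A|B) = 0.016200/0.173826 = 0.0932

P(A|B) = 0.0932


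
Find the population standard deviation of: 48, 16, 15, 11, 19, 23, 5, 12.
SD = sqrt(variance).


Mean = 18.6250
Variance = 148.7344
SD = sqrt(148.7344) = 12.1957

SD = 12.1957


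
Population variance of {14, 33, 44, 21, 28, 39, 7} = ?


Mean = 26.5714
Squared deviations: 158.0408, 41.3265, 303.7551, 31.0408, 2.0408, 154.4694, 383.0408
Sum = 1073.7143
Variance = 1073.7143/7 = 153.3878

Variance = 153.3878


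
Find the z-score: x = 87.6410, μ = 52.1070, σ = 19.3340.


z = (87.6410 - 52.1070)/19.3340
= 35.5340/19.3340
= 1.8379

z = 1.8379


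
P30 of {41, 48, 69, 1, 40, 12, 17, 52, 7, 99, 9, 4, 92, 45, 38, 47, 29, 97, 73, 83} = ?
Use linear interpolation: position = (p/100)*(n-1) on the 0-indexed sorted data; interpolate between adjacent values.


Sorted: 1, 4, 7, 9, 12, 17, 29, 38, 40, 41, 45, 47, 48, 52, 69, 73, 83, 92, 97, 99
n = 20
Index = 30/100 * 19 = 5.7000
Lower = data[5] = 17, Upper = data[6] = 29
P30 = 17 + 0.7000*(12) = 25.4000

P30 = 25.4000


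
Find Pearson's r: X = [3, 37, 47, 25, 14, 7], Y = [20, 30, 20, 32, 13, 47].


Mean X = 22.1667, Mean Y = 27.0000
SD X = 15.857876, SD Y = 11.015141
Cov = -28.333333
r = -28.333333/(15.857876*11.015141) = -0.1622

r = -0.1622


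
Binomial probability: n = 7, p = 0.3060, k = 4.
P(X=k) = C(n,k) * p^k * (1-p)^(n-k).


C(7,4) = 35
p^4 = 0.008768
(1-p)^3 = 0.334255
P = 35 * 0.008768 * 0.334255 = 0.1026

P(X=4) = 0.1026


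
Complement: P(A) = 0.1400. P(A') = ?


P(not A) = 1 - 0.1400 = 0.8600

P(not A) = 0.8600


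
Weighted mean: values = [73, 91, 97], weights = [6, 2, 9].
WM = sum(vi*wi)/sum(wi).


Numerator = 73*6 + 91*2 + 97*9 = 1493
Denominator = 6 + 2 + 9 = 17
WM = 1493/17 = 87.8235

WM = 87.8235


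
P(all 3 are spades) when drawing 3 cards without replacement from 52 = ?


P(all spades) = (13/52) × (12/51) × (11/50)
= 0.0129

P = 0.0129


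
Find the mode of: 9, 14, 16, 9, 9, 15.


Frequencies: 9:3, 14:1, 15:1, 16:1
Max frequency = 3
Mode = 9

Mode = 9


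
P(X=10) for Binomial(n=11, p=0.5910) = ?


C(11,10) = 11
p^10 = 0.005198
(1-p)^1 = 0.409000
P = 11 * 0.005198 * 0.409000 = 0.0234

P(X=10) = 0.0234


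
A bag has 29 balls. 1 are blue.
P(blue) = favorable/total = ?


P = 1/29 = 0.0345

P = 0.0345


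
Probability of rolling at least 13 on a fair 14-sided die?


Favorable outcomes (roll ≥ 13): 2
Total outcomes = 14
P = 2/14 = 0.1429

P = 0.1429


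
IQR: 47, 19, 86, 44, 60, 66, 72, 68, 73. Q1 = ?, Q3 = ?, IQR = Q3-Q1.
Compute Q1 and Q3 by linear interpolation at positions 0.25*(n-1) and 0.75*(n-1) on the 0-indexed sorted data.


Sorted: 19, 44, 47, 60, 66, 68, 72, 73, 86
Q1 (25th %ile) = 47.0000
Q3 (75th %ile) = 72.0000
IQR = 72.0000 - 47.0000 = 25.0000

IQR = 25.0000


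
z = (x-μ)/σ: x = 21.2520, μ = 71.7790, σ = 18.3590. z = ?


z = (21.2520 - 71.7790)/18.3590
= -50.5270/18.3590
= -2.7522

z = -2.7522


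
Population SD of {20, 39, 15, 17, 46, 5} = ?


Mean = 23.6667
Variance = 202.5556
SD = sqrt(202.5556) = 14.2322

SD = 14.2322
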